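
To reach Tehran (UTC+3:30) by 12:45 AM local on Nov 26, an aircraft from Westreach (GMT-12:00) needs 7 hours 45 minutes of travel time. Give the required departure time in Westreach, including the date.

1:30 AM on November 25

Target arrival in UTC: 12:45 AM − 3:30 = 9:15 PM on Nov 25.
Subtract 7 hours 45 minutes → departure 1:30 PM UTC on Nov 25.
Westreach is UTC−12:00: 1:30 PM − 12:00 = 1:30 AM on Nov 25.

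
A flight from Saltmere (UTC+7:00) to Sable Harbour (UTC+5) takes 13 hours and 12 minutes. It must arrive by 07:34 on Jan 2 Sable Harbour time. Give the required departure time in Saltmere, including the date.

20:22 on January 1

Target arrival in UTC: 07:34 − 5:00 = 02:34 on Jan 2.
Subtract 13 hours and 12 minutes → departure 13:22 UTC on Jan 1.
Saltmere is UTC+7:00: 13:22 + 7:00 = 20:22 on Jan 1.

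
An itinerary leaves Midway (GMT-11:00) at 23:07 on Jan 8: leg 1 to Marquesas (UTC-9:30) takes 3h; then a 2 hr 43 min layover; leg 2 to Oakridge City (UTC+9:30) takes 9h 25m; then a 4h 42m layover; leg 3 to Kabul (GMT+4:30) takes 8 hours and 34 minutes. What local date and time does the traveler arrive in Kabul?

19:01 on Jan 10

Convert departure to UTC: 23:07 + 11:00 = 10:07 UTC on Jan 9.
Add 3 hours leg 1 → 13:07 UTC.
Add 2 hours 43 minutes layover in Marquesas → 15:50 UTC.
Add 9 hours 25 minutes leg 2 → 01:15 UTC (Jan 10).
Add 4 hours 42 minutes layover in Oakridge City → 05:57 UTC.
Add 8 hours and 34 minutes leg 3 → 14:31 UTC.
Kabul is UTC+4:30, so local arrival = 14:31 + 4:30 = 19:01 on Jan 10.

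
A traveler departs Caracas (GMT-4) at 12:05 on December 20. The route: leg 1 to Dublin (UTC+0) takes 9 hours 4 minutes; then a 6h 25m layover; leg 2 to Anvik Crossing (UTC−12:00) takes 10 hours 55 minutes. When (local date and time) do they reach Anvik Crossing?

Convert departure to UTC: 12:05 + 4:00 = 16:05 UTC on Dec 20.
Add 9 hours and 4 minutes leg 1 → 01:09 UTC (Dec 21).
Add 6 hours and 25 minutes layover in Dublin → 07:34 UTC.
Add 10 hours and 55 minutes leg 2 → 18:29 UTC.
Anvik Crossing is UTC−12:00, so local arrival = 18:29 − 12:00 = 06:29 on Dec 21.

06:29 on December 21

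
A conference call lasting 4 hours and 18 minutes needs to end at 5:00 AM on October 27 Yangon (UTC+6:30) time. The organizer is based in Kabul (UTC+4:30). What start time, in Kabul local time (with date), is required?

10:42 PM on October 26

Target end time in UTC: 5:00 AM − 6:30 = 10:30 PM on Oct 26.
Subtract 4 hours and 18 minutes → start 6:12 PM UTC on Oct 26.
Kabul is UTC+4:30: 6:12 PM + 4:30 = 10:42 PM on Oct 26.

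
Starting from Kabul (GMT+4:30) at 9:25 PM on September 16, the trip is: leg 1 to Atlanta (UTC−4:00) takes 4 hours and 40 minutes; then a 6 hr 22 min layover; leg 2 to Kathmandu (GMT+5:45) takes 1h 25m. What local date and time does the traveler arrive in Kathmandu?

Convert departure to UTC: 9:25 PM − 4:30 = 4:55 PM UTC on Sep 16.
Add 4 hours 40 minutes leg 1 → 9:35 PM UTC.
Add 6 hours 22 minutes layover in Atlanta → 3:57 AM UTC (Sep 17).
Add 1 hour 25 minutes leg 2 → 5:22 AM UTC.
Kathmandu is UTC+5:45, so local arrival = 5:22 AM + 5:45 = 11:07 AM on Sep 17.

11:07 AM on Sep 17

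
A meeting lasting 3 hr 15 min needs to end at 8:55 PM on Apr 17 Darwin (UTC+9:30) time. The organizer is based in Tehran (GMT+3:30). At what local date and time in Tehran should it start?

11:40 AM on April 17

Target end time in UTC: 8:55 PM − 9:30 = 11:25 AM on Apr 17.
Subtract 3 hours and 15 minutes → start 8:10 AM UTC on Apr 17.
Tehran is UTC+3:30: 8:10 AM + 3:30 = 11:40 AM on Apr 17.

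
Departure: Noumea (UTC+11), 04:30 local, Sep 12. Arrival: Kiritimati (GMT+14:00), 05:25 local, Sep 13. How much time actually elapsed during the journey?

21 hours 55 minutes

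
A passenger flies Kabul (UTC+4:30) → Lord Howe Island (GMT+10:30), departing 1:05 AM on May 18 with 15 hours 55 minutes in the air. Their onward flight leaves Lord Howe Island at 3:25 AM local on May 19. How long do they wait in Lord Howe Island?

4 hours 25 minutes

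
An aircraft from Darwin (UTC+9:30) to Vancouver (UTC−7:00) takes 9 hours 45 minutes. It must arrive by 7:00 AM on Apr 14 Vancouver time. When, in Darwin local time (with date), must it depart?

Target arrival in UTC: 7:00 AM + 7:00 = 2:00 PM on Apr 14.
Subtract 9 hours 45 minutes → departure 4:15 AM UTC on Apr 14.
Darwin is UTC+9:30: 4:15 AM + 9:30 = 1:45 PM on Apr 14.

1:45 PM on Apr 14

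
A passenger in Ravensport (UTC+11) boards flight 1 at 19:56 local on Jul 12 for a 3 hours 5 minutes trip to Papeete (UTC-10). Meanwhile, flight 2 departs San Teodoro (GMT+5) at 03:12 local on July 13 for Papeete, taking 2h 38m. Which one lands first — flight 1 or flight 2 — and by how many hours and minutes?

Flight 1 in UTC: 19:56 − 11:00 = 08:56 on Jul 12.
+3 hours and 5 minutes → arrive 12:01 UTC on Jul 12.
Flight 2 in UTC: 03:12 − 5:00 = 22:12 on Jul 12.
+2 hours and 38 minutes → arrive 00:50 UTC on Jul 13.
Flight 1 lands earlier by 12 hours 49 minutes.

the first, by 12 hours 49 minutes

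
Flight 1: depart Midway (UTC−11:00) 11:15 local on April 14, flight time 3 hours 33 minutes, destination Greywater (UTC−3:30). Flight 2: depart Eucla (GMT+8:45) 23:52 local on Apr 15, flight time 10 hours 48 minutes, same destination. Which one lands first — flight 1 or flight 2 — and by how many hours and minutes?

Flight 1 in UTC: 11:15 + 11:00 = 22:15 on Apr 14.
+3 hours 33 minutes → arrive 01:48 UTC on Apr 15.
Flight 2 in UTC: 23:52 − 8:45 = 15:07 on Apr 15.
+10 hours 48 minutes → arrive 01:55 UTC on Apr 16.
Flight 1 lands earlier by 24 hours 7 minutes.

the first, by 24 hours 7 minutes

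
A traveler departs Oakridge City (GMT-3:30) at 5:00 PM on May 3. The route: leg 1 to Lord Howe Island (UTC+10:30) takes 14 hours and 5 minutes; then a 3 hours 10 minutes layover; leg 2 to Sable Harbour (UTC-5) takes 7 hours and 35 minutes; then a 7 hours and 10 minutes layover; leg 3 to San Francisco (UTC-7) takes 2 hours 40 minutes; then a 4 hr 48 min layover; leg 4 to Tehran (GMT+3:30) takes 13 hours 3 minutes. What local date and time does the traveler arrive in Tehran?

4:31 AM on May 6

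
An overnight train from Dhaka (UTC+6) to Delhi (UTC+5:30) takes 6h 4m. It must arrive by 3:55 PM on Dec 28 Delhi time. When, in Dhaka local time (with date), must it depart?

10:21 AM on Dec 28

Target arrival in UTC: 3:55 PM − 5:30 = 10:25 AM on Dec 28.
Subtract 6 hours 4 minutes → departure 4:21 AM UTC on Dec 28.
Dhaka is UTC+6:00: 4:21 AM + 6:00 = 10:21 AM on Dec 28.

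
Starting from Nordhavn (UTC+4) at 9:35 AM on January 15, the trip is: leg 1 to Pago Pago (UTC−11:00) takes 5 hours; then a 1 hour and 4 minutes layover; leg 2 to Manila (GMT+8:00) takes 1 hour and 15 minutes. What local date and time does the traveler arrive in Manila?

8:54 PM on January 15

Convert departure to UTC: 9:35 AM − 4:00 = 5:35 AM UTC on Jan 15.
Add 5 hours leg 1 → 10:35 AM UTC.
Add 1 hour 4 minutes layover in Pago Pago → 11:39 AM UTC.
Add 1 hour 15 minutes leg 2 → 12:54 PM UTC.
Manila is UTC+8:00, so local arrival = 12:54 PM + 8:00 = 8:54 PM on Jan 15.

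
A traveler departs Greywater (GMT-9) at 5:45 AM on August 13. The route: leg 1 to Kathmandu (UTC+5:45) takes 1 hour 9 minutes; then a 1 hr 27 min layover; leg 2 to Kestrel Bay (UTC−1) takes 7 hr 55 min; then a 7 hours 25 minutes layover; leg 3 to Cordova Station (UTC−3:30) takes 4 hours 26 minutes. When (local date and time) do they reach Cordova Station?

9:37 AM on Aug 14

Convert departure to UTC: 5:45 AM + 9:00 = 2:45 PM UTC on Aug 13.
Add 1 hour 9 minutes leg 1 → 3:54 PM UTC.
Add 1 hour and 27 minutes layover in Kathmandu → 5:21 PM UTC.
Add 7 hours and 55 minutes leg 2 → 1:16 AM UTC (Aug 14).
Add 7 hours and 25 minutes layover in Kestrel Bay → 8:41 AM UTC.
Add 4 hours 26 minutes leg 3 → 1:07 PM UTC.
Cordova Station is UTC−3:30, so local arrival = 1:07 PM − 3:30 = 9:37 AM on Aug 14.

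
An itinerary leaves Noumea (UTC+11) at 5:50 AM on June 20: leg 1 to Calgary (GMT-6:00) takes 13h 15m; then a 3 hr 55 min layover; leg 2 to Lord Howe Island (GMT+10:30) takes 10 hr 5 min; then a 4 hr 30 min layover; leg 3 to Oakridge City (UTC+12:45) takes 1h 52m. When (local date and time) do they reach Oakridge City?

Convert departure to UTC: 5:50 AM − 11:00 = 6:50 PM UTC on Jun 19.
Add 13 hours and 15 minutes leg 1 → 8:05 AM UTC (Jun 20).
Add 3 hours 55 minutes layover in Calgary → 12:00 PM UTC.
Add 10 hours 5 minutes leg 2 → 10:05 PM UTC.
Add 4 hours and 30 minutes layover in Lord Howe Island → 2:35 AM UTC (Jun 21).
Add 1 hour 52 minutes leg 3 → 4:27 AM UTC.
Oakridge City is UTC+12:45, so local arrival = 4:27 AM + 12:45 = 5:12 PM on Jun 21.

5:12 PM on Jun 21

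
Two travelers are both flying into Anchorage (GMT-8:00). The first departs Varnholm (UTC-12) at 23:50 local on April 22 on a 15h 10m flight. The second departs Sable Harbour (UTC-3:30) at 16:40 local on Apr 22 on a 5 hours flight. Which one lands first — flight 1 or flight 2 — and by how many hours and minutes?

the second, by 25 hours 50 minutes

Flight 1 in UTC: 23:50 + 12:00 = 11:50 on Apr 23.
+15 hours 10 minutes → arrive 03:00 UTC on Apr 24.
Flight 2 in UTC: 16:40 + 3:30 = 20:10 on Apr 22.
+5 hours → arrive 01:10 UTC on Apr 23.
Flight 2 lands earlier by 25 hours 50 minutes.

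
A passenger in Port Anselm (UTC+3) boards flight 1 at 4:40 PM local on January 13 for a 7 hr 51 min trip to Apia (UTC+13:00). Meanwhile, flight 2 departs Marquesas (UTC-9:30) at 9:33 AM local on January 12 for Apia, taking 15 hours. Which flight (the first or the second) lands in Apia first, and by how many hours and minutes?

the second, by 11 hours 28 minutes

Flight 1 in UTC: 4:40 PM − 3:00 = 1:40 PM on Jan 13.
+7 hours 51 minutes → arrive 9:31 PM UTC on Jan 13.
Flight 2 in UTC: 9:33 AM + 9:30 = 7:03 PM on Jan 12.
+15 hours → arrive 10:03 AM UTC on Jan 13.
Flight 2 lands earlier by 11 hours 28 minutes.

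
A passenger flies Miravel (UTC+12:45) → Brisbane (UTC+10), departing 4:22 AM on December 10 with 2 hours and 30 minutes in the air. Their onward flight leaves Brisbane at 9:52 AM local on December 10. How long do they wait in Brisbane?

Convert departure to UTC: 4:22 AM − 12:45 = 3:37 PM UTC on Dec 9.
Add 2 hours and 30 minutes flight time → 6:07 PM UTC.
Brisbane is UTC+10:00, so local arrival = 6:07 PM + 10:00 = 4:07 AM on Dec 10.
Layover = 9:52 AM − 4:07 AM = 5 hours 45 minutes.

5 hours 45 minutes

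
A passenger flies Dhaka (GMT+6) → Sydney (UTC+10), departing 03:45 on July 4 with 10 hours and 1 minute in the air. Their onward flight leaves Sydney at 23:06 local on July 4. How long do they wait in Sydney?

5 hours 20 minutes

Convert departure to UTC: 03:45 − 6:00 = 21:45 UTC on Jul 3.
Add 10 hours and 1 minute flight time → 07:46 UTC (Jul 4).
Sydney is UTC+10:00, so local arrival = 07:46 + 10:00 = 17:46 on Jul 4.
Layover = 23:06 − 17:46 = 5 hours 20 minutes.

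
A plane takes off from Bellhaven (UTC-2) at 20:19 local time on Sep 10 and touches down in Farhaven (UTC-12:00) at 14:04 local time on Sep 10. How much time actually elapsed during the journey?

3 hours 45 minutes

Departure in UTC: 20:19 + 2:00 = 22:19 on Sep 10.
Arrival in UTC: 14:04 + 12:00 = 02:04 on Sep 11.
Elapsed = 02:04 − 22:19 (+1 day) = 3 hours 45 minutes.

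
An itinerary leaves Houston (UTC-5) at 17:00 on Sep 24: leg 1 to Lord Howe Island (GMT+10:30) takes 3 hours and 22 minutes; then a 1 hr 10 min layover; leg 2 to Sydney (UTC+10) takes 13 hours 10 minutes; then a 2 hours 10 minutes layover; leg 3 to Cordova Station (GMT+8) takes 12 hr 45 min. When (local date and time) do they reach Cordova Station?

Convert departure to UTC: 17:00 + 5:00 = 22:00 UTC on Sep 24.
Add 3 hours 22 minutes leg 1 → 01:22 UTC (Sep 25).
Add 1 hour and 10 minutes layover in Lord Howe Island → 02:32 UTC.
Add 13 hours 10 minutes leg 2 → 15:42 UTC.
Add 2 hours and 10 minutes layover in Sydney → 17:52 UTC.
Add 12 hours and 45 minutes leg 3 → 06:37 UTC (Sep 26).
Cordova Station is UTC+8:00, so local arrival = 06:37 + 8:00 = 14:37 on Sep 26.

14:37 on Sep 26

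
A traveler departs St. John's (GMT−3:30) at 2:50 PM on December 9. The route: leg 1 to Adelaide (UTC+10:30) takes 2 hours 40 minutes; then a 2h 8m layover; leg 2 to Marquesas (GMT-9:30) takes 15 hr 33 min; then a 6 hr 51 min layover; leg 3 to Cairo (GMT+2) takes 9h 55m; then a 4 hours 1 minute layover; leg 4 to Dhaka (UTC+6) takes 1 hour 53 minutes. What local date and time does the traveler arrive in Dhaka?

7:21 PM on December 11

Convert departure to UTC: 2:50 PM + 3:30 = 6:20 PM UTC on Dec 9.
Add 2 hours and 40 minutes leg 1 → 9:00 PM UTC.
Add 2 hours and 8 minutes layover in Adelaide → 11:08 PM UTC.
Add 15 hours 33 minutes leg 2 → 2:41 PM UTC (Dec 10).
Add 6 hours and 51 minutes layover in Marquesas → 9:32 PM UTC.
Add 9 hours 55 minutes leg 3 → 7:27 AM UTC (Dec 11).
Add 4 hours and 1 minute layover in Cairo → 11:28 AM UTC.
Add 1 hour 53 minutes leg 4 → 1:21 PM UTC.
Dhaka is UTC+6:00, so local arrival = 1:21 PM + 6:00 = 7:21 PM on Dec 11.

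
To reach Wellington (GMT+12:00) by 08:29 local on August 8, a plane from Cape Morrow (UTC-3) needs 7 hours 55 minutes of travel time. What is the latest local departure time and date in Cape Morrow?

09:34 on August 7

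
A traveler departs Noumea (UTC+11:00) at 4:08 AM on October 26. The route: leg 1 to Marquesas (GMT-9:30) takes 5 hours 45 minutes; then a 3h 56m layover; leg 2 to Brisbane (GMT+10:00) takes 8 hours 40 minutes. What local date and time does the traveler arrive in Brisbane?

9:29 PM on October 26

Convert departure to UTC: 4:08 AM − 11:00 = 5:08 PM UTC on Oct 25.
Add 5 hours and 45 minutes leg 1 → 10:53 PM UTC.
Add 3 hours and 56 minutes layover in Marquesas → 2:49 AM UTC (Oct 26).
Add 8 hours and 40 minutes leg 2 → 11:29 AM UTC.
Brisbane is UTC+10:00, so local arrival = 11:29 AM + 10:00 = 9:29 PM on Oct 26.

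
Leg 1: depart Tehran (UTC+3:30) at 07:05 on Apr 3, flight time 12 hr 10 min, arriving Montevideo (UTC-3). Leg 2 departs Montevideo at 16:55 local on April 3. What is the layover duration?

Convert departure to UTC: 07:05 − 3:30 = 03:35 UTC on Apr 3.
Add 12 hours 10 minutes flight time → 15:45 UTC.
Montevideo is UTC−3:00, so local arrival = 15:45 − 3:00 = 12:45 on Apr 3.
Layover = 16:55 − 12:45 = 4 hours 10 minutes.

4 hours 10 minutes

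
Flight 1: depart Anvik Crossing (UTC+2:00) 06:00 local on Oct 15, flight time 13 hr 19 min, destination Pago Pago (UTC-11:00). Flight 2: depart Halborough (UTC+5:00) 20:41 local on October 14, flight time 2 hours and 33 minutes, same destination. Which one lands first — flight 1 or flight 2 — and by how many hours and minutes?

the second, by 23 hours 5 minutes

Flight 1 in UTC: 06:00 − 2:00 = 04:00 on Oct 15.
+13 hours and 19 minutes → arrive 17:19 UTC on Oct 15.
Flight 2 in UTC: 20:41 − 5:00 = 15:41 on Oct 14.
+2 hours 33 minutes → arrive 18:14 UTC on Oct 14.
Flight 2 lands earlier by 23 hours 5 minutes.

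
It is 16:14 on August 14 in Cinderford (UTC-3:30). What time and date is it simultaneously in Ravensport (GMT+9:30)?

In UTC: 16:14 + 3:30 = 19:44 on Aug 14.
Ravensport is UTC+9:30: 19:44 + 9:30 = 05:14 on Aug 15.

05:14 on Aug 15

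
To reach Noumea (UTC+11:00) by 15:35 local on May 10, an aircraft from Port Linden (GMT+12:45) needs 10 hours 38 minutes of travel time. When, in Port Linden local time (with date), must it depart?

06:42 on May 10

Target arrival in UTC: 15:35 − 11:00 = 04:35 on May 10.
Subtract 10 hours 38 minutes → departure 17:57 UTC on May 9.
Port Linden is UTC+12:45: 17:57 + 12:45 = 06:42 on May 10.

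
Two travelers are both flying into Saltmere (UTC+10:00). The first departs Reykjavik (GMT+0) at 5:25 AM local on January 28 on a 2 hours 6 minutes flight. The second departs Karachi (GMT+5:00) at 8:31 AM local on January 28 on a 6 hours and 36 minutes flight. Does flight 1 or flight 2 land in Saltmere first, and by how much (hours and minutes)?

the first, by 2 hours 36 minutes

Flight 1 departs at 5:25 AM UTC (Jan 28).
+2 hours 6 minutes → arrive 7:31 AM UTC on Jan 28.
Flight 2 in UTC: 8:31 AM − 5:00 = 3:31 AM on Jan 28.
+6 hours 36 minutes → arrive 10:07 AM UTC on Jan 28.
Flight 1 lands earlier by 2 hours 36 minutes.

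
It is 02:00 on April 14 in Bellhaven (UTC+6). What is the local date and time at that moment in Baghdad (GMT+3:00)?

23:00 on April 13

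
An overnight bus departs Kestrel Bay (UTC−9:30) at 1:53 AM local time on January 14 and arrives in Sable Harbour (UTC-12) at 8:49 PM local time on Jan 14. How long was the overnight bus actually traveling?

Departure in UTC: 1:53 AM + 9:30 = 11:23 AM on Jan 14.
Arrival in UTC: 8:49 PM + 12:00 = 8:49 AM on Jan 15.
Elapsed = 8:49 AM − 11:23 AM (+1 day) = 21 hours 26 minutes.

21 hours 26 minutes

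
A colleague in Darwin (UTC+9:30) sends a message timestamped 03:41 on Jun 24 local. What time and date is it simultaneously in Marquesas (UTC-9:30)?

08:41 on June 23

In UTC: 03:41 − 9:30 = 18:11 on Jun 23.
Marquesas is UTC−9:30: 18:11 − 9:30 = 08:41 on Jun 23.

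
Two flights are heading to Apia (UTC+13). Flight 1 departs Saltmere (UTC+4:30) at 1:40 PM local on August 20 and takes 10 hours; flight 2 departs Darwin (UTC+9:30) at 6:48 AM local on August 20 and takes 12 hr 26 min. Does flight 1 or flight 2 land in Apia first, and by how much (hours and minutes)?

the second, by 9 hours 26 minutes

Flight 1 in UTC: 1:40 PM − 4:30 = 9:10 AM on Aug 20.
+10 hours → arrive 7:10 PM UTC on Aug 20.
Flight 2 in UTC: 6:48 AM − 9:30 = 9:18 PM on Aug 19.
+12 hours 26 minutes → arrive 9:44 AM UTC on Aug 20.
Flight 2 lands earlier by 9 hours 26 minutes.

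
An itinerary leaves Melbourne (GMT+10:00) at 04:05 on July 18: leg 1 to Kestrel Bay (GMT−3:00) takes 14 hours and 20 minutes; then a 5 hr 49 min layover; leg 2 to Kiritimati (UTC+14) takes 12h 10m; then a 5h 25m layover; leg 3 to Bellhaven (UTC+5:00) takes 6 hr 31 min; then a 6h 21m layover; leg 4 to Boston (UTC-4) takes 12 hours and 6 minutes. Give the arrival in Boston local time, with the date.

04:47 on July 20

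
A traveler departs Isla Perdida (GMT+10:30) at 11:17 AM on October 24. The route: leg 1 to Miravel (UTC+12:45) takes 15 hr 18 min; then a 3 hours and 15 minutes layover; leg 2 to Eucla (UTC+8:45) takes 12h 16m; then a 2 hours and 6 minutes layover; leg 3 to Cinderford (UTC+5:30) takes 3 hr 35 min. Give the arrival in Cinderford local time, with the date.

6:47 PM on October 25

Convert departure to UTC: 11:17 AM − 10:30 = 12:47 AM UTC on Oct 24.
Add 15 hours and 18 minutes leg 1 → 4:05 PM UTC.
Add 3 hours and 15 minutes layover in Miravel → 7:20 PM UTC.
Add 12 hours and 16 minutes leg 2 → 7:36 AM UTC (Oct 25).
Add 2 hours and 6 minutes layover in Eucla → 9:42 AM UTC.
Add 3 hours 35 minutes leg 3 → 1:17 PM UTC.
Cinderford is UTC+5:30, so local arrival = 1:17 PM + 5:30 = 6:47 PM on Oct 25.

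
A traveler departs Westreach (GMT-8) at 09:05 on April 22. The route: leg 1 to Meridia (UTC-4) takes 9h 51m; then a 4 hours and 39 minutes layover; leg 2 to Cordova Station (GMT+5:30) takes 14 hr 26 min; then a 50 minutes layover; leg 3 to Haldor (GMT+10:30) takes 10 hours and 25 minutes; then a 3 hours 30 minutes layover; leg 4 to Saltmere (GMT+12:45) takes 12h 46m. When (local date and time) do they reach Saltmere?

14:17 on Apr 25

Convert departure to UTC: 09:05 + 8:00 = 17:05 UTC on Apr 22.
Add 9 hours 51 minutes leg 1 → 02:56 UTC (Apr 23).
Add 4 hours 39 minutes layover in Meridia → 07:35 UTC.
Add 14 hours 26 minutes leg 2 → 22:01 UTC.
Add 50 minutes layover in Cordova Station → 22:51 UTC.
Add 10 hours and 25 minutes leg 3 → 09:16 UTC (Apr 24).
Add 3 hours and 30 minutes layover in Haldor → 12:46 UTC.
Add 12 hours 46 minutes leg 4 → 01:32 UTC (Apr 25).
Saltmere is UTC+12:45, so local arrival = 01:32 + 12:45 = 14:17 on Apr 25.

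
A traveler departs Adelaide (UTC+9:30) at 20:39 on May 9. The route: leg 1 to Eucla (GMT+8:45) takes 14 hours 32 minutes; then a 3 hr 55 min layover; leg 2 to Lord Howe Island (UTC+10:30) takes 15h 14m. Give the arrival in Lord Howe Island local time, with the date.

Convert departure to UTC: 20:39 − 9:30 = 11:09 UTC on May 9.
Add 14 hours 32 minutes leg 1 → 01:41 UTC (May 10).
Add 3 hours 55 minutes layover in Eucla → 05:36 UTC.
Add 15 hours and 14 minutes leg 2 → 20:50 UTC.
Lord Howe Island is UTC+10:30, so local arrival = 20:50 + 10:30 = 07:20 on May 11.

07:20 on May 11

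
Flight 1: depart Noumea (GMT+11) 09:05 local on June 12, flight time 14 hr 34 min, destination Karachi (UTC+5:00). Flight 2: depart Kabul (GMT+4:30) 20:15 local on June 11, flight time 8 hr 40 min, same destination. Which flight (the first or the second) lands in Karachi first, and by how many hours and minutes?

Flight 1 in UTC: 09:05 − 11:00 = 22:05 on Jun 11.
+14 hours and 34 minutes → arrive 12:39 UTC on Jun 12.
Flight 2 in UTC: 20:15 − 4:30 = 15:45 on Jun 11.
+8 hours and 40 minutes → arrive 00:25 UTC on Jun 12.
Flight 2 lands earlier by 12 hours 14 minutes.

the second, by 12 hours 14 minutes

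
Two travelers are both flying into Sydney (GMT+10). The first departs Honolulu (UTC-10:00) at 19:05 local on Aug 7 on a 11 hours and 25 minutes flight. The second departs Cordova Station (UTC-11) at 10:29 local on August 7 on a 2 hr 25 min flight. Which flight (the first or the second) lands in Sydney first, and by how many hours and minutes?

Flight 1 in UTC: 19:05 + 10:00 = 05:05 on Aug 8.
+11 hours 25 minutes → arrive 16:30 UTC on Aug 8.
Flight 2 in UTC: 10:29 + 11:00 = 21:29 on Aug 7.
+2 hours and 25 minutes → arrive 23:54 UTC on Aug 7.
Flight 2 lands earlier by 16 hours 36 minutes.

the second, by 16 hours 36 minutes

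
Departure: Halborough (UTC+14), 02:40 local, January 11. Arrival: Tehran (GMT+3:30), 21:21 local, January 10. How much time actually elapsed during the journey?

5 hours 11 minutes

Departure in UTC: 02:40 − 14:00 = 12:40 on Jan 10.
Arrival in UTC: 21:21 − 3:30 = 17:51 on Jan 10.
Elapsed = 17:51 − 12:40 = 5 hours 11 minutes.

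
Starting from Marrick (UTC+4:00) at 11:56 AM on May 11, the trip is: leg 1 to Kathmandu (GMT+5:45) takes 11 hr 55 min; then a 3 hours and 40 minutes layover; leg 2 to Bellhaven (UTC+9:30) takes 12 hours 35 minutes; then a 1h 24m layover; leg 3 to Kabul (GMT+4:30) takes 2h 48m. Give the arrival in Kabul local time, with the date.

Convert departure to UTC: 11:56 AM − 4:00 = 7:56 AM UTC on May 11.
Add 11 hours and 55 minutes leg 1 → 7:51 PM UTC.
Add 3 hours and 40 minutes layover in Kathmandu → 11:31 PM UTC.
Add 12 hours 35 minutes leg 2 → 12:06 PM UTC (May 12).
Add 1 hour 24 minutes layover in Bellhaven → 1:30 PM UTC.
Add 2 hours and 48 minutes leg 3 → 4:18 PM UTC.
Kabul is UTC+4:30, so local arrival = 4:18 PM + 4:30 = 8:48 PM on May 12.

8:48 PM on May 12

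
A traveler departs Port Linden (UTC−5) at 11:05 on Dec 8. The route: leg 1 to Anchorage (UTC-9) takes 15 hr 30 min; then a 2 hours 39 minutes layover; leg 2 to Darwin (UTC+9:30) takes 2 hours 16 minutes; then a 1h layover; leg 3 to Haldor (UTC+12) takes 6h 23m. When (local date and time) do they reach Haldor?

07:53 on December 10

Convert departure to UTC: 11:05 + 5:00 = 16:05 UTC on Dec 8.
Add 15 hours and 30 minutes leg 1 → 07:35 UTC (Dec 9).
Add 2 hours 39 minutes layover in Anchorage → 10:14 UTC.
Add 2 hours and 16 minutes leg 2 → 12:30 UTC.
Add 1 hour layover in Darwin → 13:30 UTC.
Add 6 hours 23 minutes leg 3 → 19:53 UTC.
Haldor is UTC+12:00, so local arrival = 19:53 + 12:00 = 07:53 on Dec 10.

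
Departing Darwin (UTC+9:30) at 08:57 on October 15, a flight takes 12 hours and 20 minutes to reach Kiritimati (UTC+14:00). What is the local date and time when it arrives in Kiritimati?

01:47 on Oct 16

Convert departure to UTC: 08:57 − 9:30 = 23:27 UTC on Oct 14.
Add 12 hours 20 minutes travel time → 11:47 UTC (Oct 15).
Kiritimati is UTC+14:00, so local arrival = 11:47 + 14:00 = 01:47 on Oct 16.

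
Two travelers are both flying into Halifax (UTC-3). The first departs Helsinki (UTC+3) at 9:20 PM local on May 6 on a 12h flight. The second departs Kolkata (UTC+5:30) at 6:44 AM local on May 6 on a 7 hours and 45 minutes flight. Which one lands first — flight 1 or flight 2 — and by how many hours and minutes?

the second, by 21 hours 21 minutes

Flight 1 in UTC: 9:20 PM − 3:00 = 6:20 PM on May 6.
+12 hours → arrive 6:20 AM UTC on May 7.
Flight 2 in UTC: 6:44 AM − 5:30 = 1:14 AM on May 6.
+7 hours 45 minutes → arrive 8:59 AM UTC on May 6.
Flight 2 lands earlier by 21 hours 21 minutes.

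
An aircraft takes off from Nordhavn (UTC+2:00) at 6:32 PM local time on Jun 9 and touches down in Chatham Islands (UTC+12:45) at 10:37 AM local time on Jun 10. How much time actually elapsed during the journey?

Chatham Islands is 10:45 ahead of Nordhavn.
Clock-face elapsed time (ignoring zones) is 16 hours 5 minutes.
Actual elapsed = 16 hours 5 minutes − 10:45 = 5 hours 20 minutes.

5 hours 20 minutes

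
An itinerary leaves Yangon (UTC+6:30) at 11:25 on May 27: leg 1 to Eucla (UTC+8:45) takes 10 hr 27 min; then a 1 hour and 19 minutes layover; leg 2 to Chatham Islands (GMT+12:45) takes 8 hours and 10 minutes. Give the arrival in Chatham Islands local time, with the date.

13:36 on May 28

Convert departure to UTC: 11:25 − 6:30 = 04:55 UTC on May 27.
Add 10 hours and 27 minutes leg 1 → 15:22 UTC.
Add 1 hour and 19 minutes layover in Eucla → 16:41 UTC.
Add 8 hours 10 minutes leg 2 → 00:51 UTC (May 28).
Chatham Islands is UTC+12:45, so local arrival = 00:51 + 12:45 = 13:36 on May 28.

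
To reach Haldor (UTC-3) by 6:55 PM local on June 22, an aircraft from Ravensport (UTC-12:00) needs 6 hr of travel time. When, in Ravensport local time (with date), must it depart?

Target arrival in UTC: 6:55 PM + 3:00 = 9:55 PM on Jun 22.
Subtract 6 hours → departure 3:55 PM UTC on Jun 22.
Ravensport is UTC−12:00: 3:55 PM − 12:00 = 3:55 AM on Jun 22.

3:55 AM on Jun 22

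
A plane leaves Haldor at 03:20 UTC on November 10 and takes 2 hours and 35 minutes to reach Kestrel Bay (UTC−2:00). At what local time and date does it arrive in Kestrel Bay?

Departure is given in UTC: 03:20 on Nov 10.
Add 2 hours and 35 minutes → 05:55 UTC.
Kestrel Bay is UTC−2:00: 05:55 − 2:00 = 03:55 on Nov 10.

03:55 on Nov 10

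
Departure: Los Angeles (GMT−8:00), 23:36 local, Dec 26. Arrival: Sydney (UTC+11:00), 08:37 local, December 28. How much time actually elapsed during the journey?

Departure in UTC: 23:36 + 8:00 = 07:36 on Dec 27.
Arrival in UTC: 08:37 − 11:00 = 21:37 on Dec 27.
Elapsed = 21:37 − 07:36 = 14 hours 1 minute.

14 hours 1 minute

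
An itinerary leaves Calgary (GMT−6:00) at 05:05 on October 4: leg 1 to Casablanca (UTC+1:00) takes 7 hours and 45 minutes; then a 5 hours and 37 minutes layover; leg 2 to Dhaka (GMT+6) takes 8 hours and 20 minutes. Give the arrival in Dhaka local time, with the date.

14:47 on October 5

Convert departure to UTC: 05:05 + 6:00 = 11:05 UTC on Oct 4.
Add 7 hours 45 minutes leg 1 → 18:50 UTC.
Add 5 hours 37 minutes layover in Casablanca → 00:27 UTC (Oct 5).
Add 8 hours 20 minutes leg 2 → 08:47 UTC.
Dhaka is UTC+6:00, so local arrival = 08:47 + 6:00 = 14:47 on Oct 5.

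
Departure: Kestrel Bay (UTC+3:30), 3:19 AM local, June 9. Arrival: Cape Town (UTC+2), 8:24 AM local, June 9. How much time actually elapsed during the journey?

Departure in UTC: 3:19 AM − 3:30 = 11:49 PM on Jun 8.
Arrival in UTC: 8:24 AM − 2:00 = 6:24 AM on Jun 9.
Elapsed = 6:24 AM − 11:49 PM (+1 day) = 6 hours 35 minutes.

6 hours 35 minutes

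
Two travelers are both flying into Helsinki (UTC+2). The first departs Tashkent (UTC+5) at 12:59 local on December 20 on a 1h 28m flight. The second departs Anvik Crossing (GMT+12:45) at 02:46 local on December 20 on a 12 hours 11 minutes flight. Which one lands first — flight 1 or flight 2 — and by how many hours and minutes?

the second, by 7 hours 15 minutes

Flight 1 in UTC: 12:59 − 5:00 = 07:59 on Dec 20.
+1 hour 28 minutes → arrive 09:27 UTC on Dec 20.
Flight 2 in UTC: 02:46 − 12:45 = 14:01 on Dec 19.
+12 hours 11 minutes → arrive 02:12 UTC on Dec 20.
Flight 2 lands earlier by 7 hours 15 minutes.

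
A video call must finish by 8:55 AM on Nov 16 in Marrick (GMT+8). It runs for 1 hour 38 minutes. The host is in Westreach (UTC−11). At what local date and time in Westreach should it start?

Target end time in UTC: 8:55 AM − 8:00 = 12:55 AM on Nov 16.
Subtract 1 hour and 38 minutes → start 11:17 PM UTC on Nov 15.
Westreach is UTC−11:00: 11:17 PM − 11:00 = 12:17 PM on Nov 15.

12:17 PM on Nov 15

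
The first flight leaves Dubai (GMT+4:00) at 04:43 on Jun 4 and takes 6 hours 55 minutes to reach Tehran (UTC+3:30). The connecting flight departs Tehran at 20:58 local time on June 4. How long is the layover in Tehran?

Convert departure to UTC: 04:43 − 4:00 = 00:43 UTC on Jun 4.
Add 6 hours 55 minutes flight time → 07:38 UTC.
Tehran is UTC+3:30, so local arrival = 07:38 + 3:30 = 11:08 on Jun 4.
Layover = 20:58 − 11:08 = 9 hours 50 minutes.

9 hours 50 minutes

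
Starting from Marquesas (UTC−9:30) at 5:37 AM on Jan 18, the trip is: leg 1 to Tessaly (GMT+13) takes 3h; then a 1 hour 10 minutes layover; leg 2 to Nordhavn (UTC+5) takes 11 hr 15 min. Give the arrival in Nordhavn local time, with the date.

Convert departure to UTC: 5:37 AM + 9:30 = 3:07 PM UTC on Jan 18.
Add 3 hours leg 1 → 6:07 PM UTC.
Add 1 hour 10 minutes layover in Tessaly → 7:17 PM UTC.
Add 11 hours and 15 minutes leg 2 → 6:32 AM UTC (Jan 19).
Nordhavn is UTC+5:00, so local arrival = 6:32 AM + 5:00 = 11:32 AM on Jan 19.

11:32 AM on January 19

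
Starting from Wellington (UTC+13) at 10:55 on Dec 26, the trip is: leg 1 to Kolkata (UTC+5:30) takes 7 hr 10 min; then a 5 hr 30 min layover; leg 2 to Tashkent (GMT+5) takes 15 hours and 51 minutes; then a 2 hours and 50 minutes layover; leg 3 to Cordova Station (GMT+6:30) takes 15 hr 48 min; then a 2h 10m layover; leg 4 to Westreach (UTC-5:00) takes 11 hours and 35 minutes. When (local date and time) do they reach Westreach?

Convert departure to UTC: 10:55 − 13:00 = 21:55 UTC on Dec 25.
Add 7 hours and 10 minutes leg 1 → 05:05 UTC (Dec 26).
Add 5 hours 30 minutes layover in Kolkata → 10:35 UTC.
Add 15 hours and 51 minutes leg 2 → 02:26 UTC (Dec 27).
Add 2 hours 50 minutes layover in Tashkent → 05:16 UTC.
Add 15 hours 48 minutes leg 3 → 21:04 UTC.
Add 2 hours 10 minutes layover in Cordova Station → 23:14 UTC.
Add 11 hours 35 minutes leg 4 → 10:49 UTC (Dec 28).
Westreach is UTC−5:00, so local arrival = 10:49 − 5:00 = 05:49 on Dec 28.

05:49 on December 28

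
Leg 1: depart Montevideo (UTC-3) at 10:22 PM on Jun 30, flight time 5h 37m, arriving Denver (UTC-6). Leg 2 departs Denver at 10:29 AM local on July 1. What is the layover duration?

Convert departure to UTC: 10:22 PM + 3:00 = 1:22 AM UTC on Jul 1.
Add 5 hours and 37 minutes flight time → 6:59 AM UTC.
Denver is UTC−6:00, so local arrival = 6:59 AM − 6:00 = 12:59 AM on Jul 1.
Layover = 10:29 AM − 12:59 AM = 9 hours 30 minutes.

9 hours 30 minutes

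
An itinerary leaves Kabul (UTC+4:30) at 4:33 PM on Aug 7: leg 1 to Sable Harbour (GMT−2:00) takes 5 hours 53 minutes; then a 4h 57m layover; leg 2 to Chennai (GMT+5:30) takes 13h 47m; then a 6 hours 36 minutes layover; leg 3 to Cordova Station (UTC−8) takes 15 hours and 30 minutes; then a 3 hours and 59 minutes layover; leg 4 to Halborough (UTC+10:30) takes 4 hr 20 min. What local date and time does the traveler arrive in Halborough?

Convert departure to UTC: 4:33 PM − 4:30 = 12:03 PM UTC on Aug 7.
Add 5 hours and 53 minutes leg 1 → 5:56 PM UTC.
Add 4 hours and 57 minutes layover in Sable Harbour → 10:53 PM UTC.
Add 13 hours and 47 minutes leg 2 → 12:40 PM UTC (Aug 8).
Add 6 hours and 36 minutes layover in Chennai → 7:16 PM UTC.
Add 15 hours 30 minutes leg 3 → 10:46 AM UTC (Aug 9).
Add 3 hours 59 minutes layover in Cordova Station → 2:45 PM UTC.
Add 4 hours and 20 minutes leg 4 → 7:05 PM UTC.
Halborough is UTC+10:30, so local arrival = 7:05 PM + 10:30 = 5:35 AM on Aug 10.

5:35 AM on August 10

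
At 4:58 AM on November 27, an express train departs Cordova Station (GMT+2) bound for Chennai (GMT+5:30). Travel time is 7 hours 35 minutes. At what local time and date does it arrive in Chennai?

Convert departure to UTC: 4:58 AM − 2:00 = 2:58 AM UTC on Nov 27.
Add 7 hours 35 minutes travel time → 10:33 AM UTC.
Chennai is UTC+5:30, so local arrival = 10:33 AM + 5:30 = 4:03 PM on Nov 27.

4:03 PM on November 27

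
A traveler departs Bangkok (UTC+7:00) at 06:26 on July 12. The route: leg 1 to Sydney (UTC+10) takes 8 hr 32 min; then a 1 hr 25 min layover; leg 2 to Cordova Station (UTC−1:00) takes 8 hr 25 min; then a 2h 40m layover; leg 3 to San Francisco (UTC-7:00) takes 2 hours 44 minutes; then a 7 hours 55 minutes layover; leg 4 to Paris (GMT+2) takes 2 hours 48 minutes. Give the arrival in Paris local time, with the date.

11:55 on July 13

Convert departure to UTC: 06:26 − 7:00 = 23:26 UTC on Jul 11.
Add 8 hours and 32 minutes leg 1 → 07:58 UTC (Jul 12).
Add 1 hour 25 minutes layover in Sydney → 09:23 UTC.
Add 8 hours and 25 minutes leg 2 → 17:48 UTC.
Add 2 hours 40 minutes layover in Cordova Station → 20:28 UTC.
Add 2 hours and 44 minutes leg 3 → 23:12 UTC.
Add 7 hours and 55 minutes layover in San Francisco → 07:07 UTC (Jul 13).
Add 2 hours 48 minutes leg 4 → 09:55 UTC.
Paris is UTC+2:00, so local arrival = 09:55 + 2:00 = 11:55 on Jul 13.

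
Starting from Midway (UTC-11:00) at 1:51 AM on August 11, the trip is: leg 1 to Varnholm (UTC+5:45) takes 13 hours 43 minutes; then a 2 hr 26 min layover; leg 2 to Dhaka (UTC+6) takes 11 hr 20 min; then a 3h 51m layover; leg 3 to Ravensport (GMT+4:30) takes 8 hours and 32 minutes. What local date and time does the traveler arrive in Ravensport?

Convert departure to UTC: 1:51 AM + 11:00 = 12:51 PM UTC on Aug 11.
Add 13 hours 43 minutes leg 1 → 2:34 AM UTC (Aug 12).
Add 2 hours and 26 minutes layover in Varnholm → 5:00 AM UTC.
Add 11 hours 20 minutes leg 2 → 4:20 PM UTC.
Add 3 hours 51 minutes layover in Dhaka → 8:11 PM UTC.
Add 8 hours 32 minutes leg 3 → 4:43 AM UTC (Aug 13).
Ravensport is UTC+4:30, so local arrival = 4:43 AM + 4:30 = 9:13 AM on Aug 13.

9:13 AM on August 13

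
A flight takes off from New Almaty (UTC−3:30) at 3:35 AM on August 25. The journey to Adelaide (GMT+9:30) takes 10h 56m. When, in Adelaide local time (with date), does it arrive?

3:31 AM on August 26

Adelaide is 13:00 ahead of New Almaty.
After 10 hours 56 minutes it is 2:31 PM in New Almaty.
Shift by the zone difference: 2:31 PM + 13:00 = 3:31 AM on Aug 26 in Adelaide.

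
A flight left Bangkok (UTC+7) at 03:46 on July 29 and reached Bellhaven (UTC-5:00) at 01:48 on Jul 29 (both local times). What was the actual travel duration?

10 hours 2 minutes

Departure in UTC: 03:46 − 7:00 = 20:46 on Jul 28.
Arrival in UTC: 01:48 + 5:00 = 06:48 on Jul 29.
Elapsed = 06:48 − 20:46 (+1 day) = 10 hours 2 minutes.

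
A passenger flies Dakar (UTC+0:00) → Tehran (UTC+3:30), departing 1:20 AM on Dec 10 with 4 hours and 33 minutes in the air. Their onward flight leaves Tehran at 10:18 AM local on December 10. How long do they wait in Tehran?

Dakar is at UTC+0, so departure is already 1:20 AM UTC on Dec 10.
Add 4 hours and 33 minutes flight time → 5:53 AM UTC.
Tehran is UTC+3:30, so local arrival = 5:53 AM + 3:30 = 9:23 AM on Dec 10.
Layover = 10:18 AM − 9:23 AM = 55 minutes.

55 minutes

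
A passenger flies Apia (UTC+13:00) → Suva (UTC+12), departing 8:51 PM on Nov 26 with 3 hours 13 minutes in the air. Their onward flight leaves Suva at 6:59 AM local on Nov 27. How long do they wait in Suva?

Convert departure to UTC: 8:51 PM − 13:00 = 7:51 AM UTC on Nov 26.
Add 3 hours 13 minutes flight time → 11:04 AM UTC.
Suva is UTC+12:00, so local arrival = 11:04 AM + 12:00 = 11:04 PM on Nov 26.
Layover = 6:59 AM − 11:04 PM (+1 day) = 7 hours 55 minutes.

7 hours 55 minutes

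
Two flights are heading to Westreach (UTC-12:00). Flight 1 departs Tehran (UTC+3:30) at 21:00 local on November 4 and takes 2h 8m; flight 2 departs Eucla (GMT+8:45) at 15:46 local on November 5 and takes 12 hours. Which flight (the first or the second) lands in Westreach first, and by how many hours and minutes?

the first, by 23 hours 23 minutes

Flight 1 in UTC: 21:00 − 3:30 = 17:30 on Nov 4.
+2 hours 8 minutes → arrive 19:38 UTC on Nov 4.
Flight 2 in UTC: 15:46 − 8:45 = 07:01 on Nov 5.
+12 hours → arrive 19:01 UTC on Nov 5.
Flight 1 lands earlier by 23 hours 23 minutes.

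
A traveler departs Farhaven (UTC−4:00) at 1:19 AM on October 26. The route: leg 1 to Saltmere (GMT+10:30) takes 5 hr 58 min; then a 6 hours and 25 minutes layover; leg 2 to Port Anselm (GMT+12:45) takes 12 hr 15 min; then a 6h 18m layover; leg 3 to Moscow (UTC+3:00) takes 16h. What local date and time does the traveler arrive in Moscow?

Convert departure to UTC: 1:19 AM + 4:00 = 5:19 AM UTC on Oct 26.
Add 5 hours 58 minutes leg 1 → 11:17 AM UTC.
Add 6 hours and 25 minutes layover in Saltmere → 5:42 PM UTC.
Add 12 hours 15 minutes leg 2 → 5:57 AM UTC (Oct 27).
Add 6 hours 18 minutes layover in Port Anselm → 12:15 PM UTC.
Add 16 hours leg 3 → 4:15 AM UTC (Oct 28).
Moscow is UTC+3:00, so local arrival = 4:15 AM + 3:00 = 7:15 AM on Oct 28.

7:15 AM on October 28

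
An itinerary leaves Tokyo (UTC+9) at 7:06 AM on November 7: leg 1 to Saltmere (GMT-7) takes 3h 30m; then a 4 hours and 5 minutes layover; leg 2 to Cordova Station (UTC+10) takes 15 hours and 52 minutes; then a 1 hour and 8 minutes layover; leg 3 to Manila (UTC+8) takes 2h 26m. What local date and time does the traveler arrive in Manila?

9:07 AM on November 8

Convert departure to UTC: 7:06 AM − 9:00 = 10:06 PM UTC on Nov 6.
Add 3 hours and 30 minutes leg 1 → 1:36 AM UTC (Nov 7).
Add 4 hours and 5 minutes layover in Saltmere → 5:41 AM UTC.
Add 15 hours 52 minutes leg 2 → 9:33 PM UTC.
Add 1 hour 8 minutes layover in Cordova Station → 10:41 PM UTC.
Add 2 hours and 26 minutes leg 3 → 1:07 AM UTC (Nov 8).
Manila is UTC+8:00, so local arrival = 1:07 AM + 8:00 = 9:07 AM on Nov 8.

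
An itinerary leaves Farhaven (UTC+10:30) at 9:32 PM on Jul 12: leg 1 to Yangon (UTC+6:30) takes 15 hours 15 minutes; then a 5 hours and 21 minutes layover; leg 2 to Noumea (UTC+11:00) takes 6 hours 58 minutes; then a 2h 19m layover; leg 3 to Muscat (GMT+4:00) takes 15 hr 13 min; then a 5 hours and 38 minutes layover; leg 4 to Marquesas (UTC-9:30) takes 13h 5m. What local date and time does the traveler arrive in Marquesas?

5:21 PM on Jul 14

Convert departure to UTC: 9:32 PM − 10:30 = 11:02 AM UTC on Jul 12.
Add 15 hours and 15 minutes leg 1 → 2:17 AM UTC (Jul 13).
Add 5 hours 21 minutes layover in Yangon → 7:38 AM UTC.
Add 6 hours 58 minutes leg 2 → 2:36 PM UTC.
Add 2 hours 19 minutes layover in Noumea → 4:55 PM UTC.
Add 15 hours and 13 minutes leg 3 → 8:08 AM UTC (Jul 14).
Add 5 hours and 38 minutes layover in Muscat → 1:46 PM UTC.
Add 13 hours and 5 minutes leg 4 → 2:51 AM UTC (Jul 15).
Marquesas is UTC−9:30, so local arrival = 2:51 AM − 9:30 = 5:21 PM on Jul 14.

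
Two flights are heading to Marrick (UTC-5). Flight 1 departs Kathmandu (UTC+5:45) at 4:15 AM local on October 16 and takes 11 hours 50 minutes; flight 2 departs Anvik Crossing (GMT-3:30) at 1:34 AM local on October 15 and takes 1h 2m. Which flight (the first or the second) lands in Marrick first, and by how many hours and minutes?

Flight 1 in UTC: 4:15 AM − 5:45 = 10:30 PM on Oct 15.
+11 hours 50 minutes → arrive 10:20 AM UTC on Oct 16.
Flight 2 in UTC: 1:34 AM + 3:30 = 5:04 AM on Oct 15.
+1 hour and 2 minutes → arrive 6:06 AM UTC on Oct 15.
Flight 2 lands earlier by 28 hours 14 minutes.

the second, by 28 hours 14 minutes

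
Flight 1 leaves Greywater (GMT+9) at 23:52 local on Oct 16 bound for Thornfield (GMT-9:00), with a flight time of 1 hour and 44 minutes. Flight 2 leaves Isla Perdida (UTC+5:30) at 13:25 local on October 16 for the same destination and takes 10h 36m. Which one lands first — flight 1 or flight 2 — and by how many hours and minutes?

Flight 1 in UTC: 23:52 − 9:00 = 14:52 on Oct 16.
+1 hour 44 minutes → arrive 16:36 UTC on Oct 16.
Flight 2 in UTC: 13:25 − 5:30 = 07:55 on Oct 16.
+10 hours 36 minutes → arrive 18:31 UTC on Oct 16.
Flight 1 lands earlier by 1 hour 55 minutes.

the first, by 1 hour 55 minutes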